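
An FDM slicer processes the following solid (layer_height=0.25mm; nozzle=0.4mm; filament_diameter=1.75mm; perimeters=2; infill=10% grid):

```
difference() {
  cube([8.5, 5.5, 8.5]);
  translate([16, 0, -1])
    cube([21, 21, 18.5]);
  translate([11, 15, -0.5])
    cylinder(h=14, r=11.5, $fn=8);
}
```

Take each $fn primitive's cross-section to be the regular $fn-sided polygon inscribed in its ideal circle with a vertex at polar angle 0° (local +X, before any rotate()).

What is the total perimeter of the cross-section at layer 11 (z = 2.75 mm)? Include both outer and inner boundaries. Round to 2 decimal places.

27.23 mm

At z = 2.75 mm: the cube is present — its section is the full 8.5×5.5 rectangle (perimeter 28.00 mm); the 21×21 cube at (16, 0) contributes its full rectangle (perimeter 84.00 mm); the cylinder at (11, 15): section is a regular 8-gon, circumradius r=11.5 (perimeter = 2·8·11.500·sin(180°/8) = 70.41 mm); Subtracting the remaining from the first: starting from the 8.5×5.5 cube, the 21×21 cube at (16, 0) misses the remaining region (no effect); the r=11.5 cylinder at (11, 15) partially overlaps it — only the 1.12 mm² overlap (of its 374.06 mm²) is removed, clipping the outline — boundary = 27.23 mm. Overall, the cross-section is a single solid region. Total boundary length (outer) = 27.23 mm.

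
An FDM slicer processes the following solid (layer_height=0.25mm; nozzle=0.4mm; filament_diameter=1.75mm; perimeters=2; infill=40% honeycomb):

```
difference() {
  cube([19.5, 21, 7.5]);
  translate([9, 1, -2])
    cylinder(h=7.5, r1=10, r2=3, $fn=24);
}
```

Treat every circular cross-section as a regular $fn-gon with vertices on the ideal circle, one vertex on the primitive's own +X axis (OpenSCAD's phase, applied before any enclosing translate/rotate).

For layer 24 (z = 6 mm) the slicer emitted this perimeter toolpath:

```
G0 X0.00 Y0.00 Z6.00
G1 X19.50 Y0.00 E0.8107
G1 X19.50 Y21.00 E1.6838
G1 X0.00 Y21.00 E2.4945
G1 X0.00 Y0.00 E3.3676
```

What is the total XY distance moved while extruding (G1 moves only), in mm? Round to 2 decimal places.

Sum the Euclidean lengths of each G1 segment: total = 81.00 mm.

81.00 mm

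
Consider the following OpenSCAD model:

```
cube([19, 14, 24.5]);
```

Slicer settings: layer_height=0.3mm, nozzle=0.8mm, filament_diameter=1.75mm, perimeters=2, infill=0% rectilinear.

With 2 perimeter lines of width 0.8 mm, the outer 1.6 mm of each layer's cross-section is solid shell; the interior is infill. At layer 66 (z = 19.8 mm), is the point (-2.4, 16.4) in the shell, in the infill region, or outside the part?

outside

At z = 19.8 mm: the 19×14 cube contributes its full rectangle. Overall, the cross-section is a single solid region. The nearest boundary edge runs (19.00, 14.00)→(0.00, 14.00); distance from the point to it = 3.39 mm. The point is not inside any of the regions above, so it lies outside the cross-section (3.39 mm from the nearest boundary).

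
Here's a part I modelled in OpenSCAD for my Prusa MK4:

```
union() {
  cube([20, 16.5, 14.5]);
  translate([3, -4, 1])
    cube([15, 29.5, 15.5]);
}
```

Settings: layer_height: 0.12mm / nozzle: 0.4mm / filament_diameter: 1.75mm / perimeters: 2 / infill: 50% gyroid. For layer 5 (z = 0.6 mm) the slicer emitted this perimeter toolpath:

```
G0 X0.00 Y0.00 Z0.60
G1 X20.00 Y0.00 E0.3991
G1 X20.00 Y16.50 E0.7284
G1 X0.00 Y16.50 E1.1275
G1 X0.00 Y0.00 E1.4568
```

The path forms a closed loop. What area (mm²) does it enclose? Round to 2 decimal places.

330.00 mm²

Apply the shoelace formula to the sequence of (X, Y) vertices; enclosed area = 330.00 mm².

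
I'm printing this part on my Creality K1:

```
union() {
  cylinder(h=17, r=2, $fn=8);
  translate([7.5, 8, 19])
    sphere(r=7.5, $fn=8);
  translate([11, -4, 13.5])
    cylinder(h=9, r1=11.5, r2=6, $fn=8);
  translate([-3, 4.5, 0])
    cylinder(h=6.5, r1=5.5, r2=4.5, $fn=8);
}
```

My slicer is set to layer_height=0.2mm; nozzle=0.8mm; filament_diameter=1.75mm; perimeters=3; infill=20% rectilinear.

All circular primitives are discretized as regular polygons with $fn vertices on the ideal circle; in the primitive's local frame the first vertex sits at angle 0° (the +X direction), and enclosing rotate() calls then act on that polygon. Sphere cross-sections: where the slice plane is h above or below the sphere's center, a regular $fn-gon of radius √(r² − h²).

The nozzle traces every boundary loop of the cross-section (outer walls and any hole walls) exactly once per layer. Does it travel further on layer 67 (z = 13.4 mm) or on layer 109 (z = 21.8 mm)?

Layer 67 (z = 13.4): the cylinder: section is a regular 8-gon, circumradius r=2 (perimeter = 2·8·2.000·sin(180°/8) = 12.25 mm); the r=7.5 sphere at (7.5, 8) slices to a regular 8-gon of circumradius 4.989 (√(r²−h²) with h=5.6 from center) (perimeter = 2·8·4.989·sin(180°/8) = 30.55 mm); the cone at (11, -4) is absent (z outside [13.5, 22.5]); the cone at (-3, 4.5) is absent (z outside [0, 6.5]); Combining (union): the 2 present regions are separate (no shared area or edge), so areas and boundary lengths simply add and each stays a separate island — boundary = 42.79 mm. So its perimeter = 42.79 mm. Layer 109 (z = 21.8): the cylinder is not intersected at this z (z outside [0, 17]); the sphere at (7.5, 8): section is a regular 8-gon, circumradius = √(r²−h²) = √(7.5²−2.8²) = 6.958 (perimeter = 2·8·6.958·sin(180°/8) = 42.60 mm); the cone at (11, -4) (r1=11.5→r2=6) has section circumradius 6.428 here — a regular 8-gon (perimeter = 2·8·6.428·sin(180°/8) = 39.36 mm); the cone at (-3, 4.5) does not reach this height (z outside [0, 6.5]); Taking the union: the 2 present regions are separate (no shared area or edge), so areas and boundary lengths simply add and each stays a separate island — boundary = 81.96 mm. So its perimeter = 81.96 mm. Layer 109 is larger (81.96 vs 42.79 mm).

layer 109 (z = 21.8 mm)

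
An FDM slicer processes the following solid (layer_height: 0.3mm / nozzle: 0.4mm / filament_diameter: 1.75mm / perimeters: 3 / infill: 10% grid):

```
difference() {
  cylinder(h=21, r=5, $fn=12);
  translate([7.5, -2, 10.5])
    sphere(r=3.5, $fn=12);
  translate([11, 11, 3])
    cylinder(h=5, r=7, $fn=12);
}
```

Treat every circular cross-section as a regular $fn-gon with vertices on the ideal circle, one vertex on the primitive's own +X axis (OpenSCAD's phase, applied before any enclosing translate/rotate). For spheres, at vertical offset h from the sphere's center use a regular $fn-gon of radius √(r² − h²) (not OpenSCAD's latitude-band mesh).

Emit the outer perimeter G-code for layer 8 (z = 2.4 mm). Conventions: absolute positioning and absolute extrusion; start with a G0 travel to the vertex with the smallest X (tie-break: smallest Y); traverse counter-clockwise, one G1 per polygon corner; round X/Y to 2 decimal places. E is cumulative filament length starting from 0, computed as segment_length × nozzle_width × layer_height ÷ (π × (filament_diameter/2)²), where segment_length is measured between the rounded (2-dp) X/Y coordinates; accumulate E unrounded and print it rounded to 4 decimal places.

At z = 2.4 mm: the cylinder: section is a regular 12-gon, circumradius r=5; the sphere at (7.5, -2) is not intersected at this z (|z−center|=8.100 > r=3.5); the cylinder at (11, 11) is not intersected at this z (z outside [3, 8]); Taking the first minus the rest: none of the subtracted shapes is present at this height, so the r=5 cylinder is unchanged — 1 connected region. The outline is a single polygon with 12 vertices. Extrusion per mm of travel: 0.4 × 0.3 / (π × 0.875²) = 0.049890. Accumulating E over each segment gives final E = 1.5495.

G0 X-5.00 Y0.00 Z2.40
G1 X-4.33 Y-2.50 E0.1291
G1 X-2.50 Y-4.33 E0.2582
G1 X0.00 Y-5.00 E0.3874
G1 X2.50 Y-4.33 E0.5165
G1 X4.33 Y-2.50 E0.6456
G1 X5.00 Y0.00 E0.7747
G1 X4.33 Y2.50 E0.9039
G1 X2.50 Y4.33 E1.0330
G1 X0.00 Y5.00 E1.1621
G1 X-2.50 Y4.33 E1.2912
G1 X-4.33 Y2.50 E1.4204
G1 X-5.00 Y0.00 E1.5495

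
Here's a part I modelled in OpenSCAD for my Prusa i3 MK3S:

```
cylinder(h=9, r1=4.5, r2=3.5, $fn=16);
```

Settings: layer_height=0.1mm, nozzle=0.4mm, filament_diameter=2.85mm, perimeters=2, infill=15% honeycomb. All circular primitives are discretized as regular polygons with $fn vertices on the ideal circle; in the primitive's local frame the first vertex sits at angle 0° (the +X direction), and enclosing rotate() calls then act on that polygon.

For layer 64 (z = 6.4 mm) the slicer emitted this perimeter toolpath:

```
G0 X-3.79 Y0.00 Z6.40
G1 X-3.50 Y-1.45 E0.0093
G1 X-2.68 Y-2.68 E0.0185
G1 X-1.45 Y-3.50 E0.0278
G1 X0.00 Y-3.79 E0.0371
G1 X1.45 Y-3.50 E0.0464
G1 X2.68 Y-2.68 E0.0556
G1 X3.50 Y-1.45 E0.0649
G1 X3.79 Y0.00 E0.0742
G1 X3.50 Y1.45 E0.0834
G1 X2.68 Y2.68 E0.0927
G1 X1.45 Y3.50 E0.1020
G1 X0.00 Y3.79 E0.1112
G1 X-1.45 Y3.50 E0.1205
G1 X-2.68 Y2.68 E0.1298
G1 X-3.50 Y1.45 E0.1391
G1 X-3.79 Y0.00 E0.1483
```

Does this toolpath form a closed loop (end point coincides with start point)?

Start point (G0): (-3.79, 0.00). End point (last G1): the path returns to the start — closed.

yes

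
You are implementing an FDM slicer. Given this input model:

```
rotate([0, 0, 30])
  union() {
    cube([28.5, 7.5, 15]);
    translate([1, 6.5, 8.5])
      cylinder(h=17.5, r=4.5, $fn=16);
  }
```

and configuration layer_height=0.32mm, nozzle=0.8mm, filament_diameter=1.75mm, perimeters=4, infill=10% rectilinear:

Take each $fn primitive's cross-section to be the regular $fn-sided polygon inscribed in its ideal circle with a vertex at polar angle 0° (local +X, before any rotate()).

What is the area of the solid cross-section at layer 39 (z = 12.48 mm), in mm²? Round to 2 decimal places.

At z = 12.48 mm: the cube is present — its section is the full 28.5×7.5 rectangle (area 213.75 mm²); the cylinder at (1, 6.5): section is a regular 16-gon, circumradius r=4.5 (area = (16/2)·4.500²·sin(360°/16) = 61.99 mm²); Combining (union): the regions partially overlap — summed areas 275.74 mm² minus the doubly-counted overlap 25.30 mm² gives 250.44 mm² — area = 250.44 mm²; (rotated 30° about Z; rotation is an isometry so areas/perimeters/island counts are preserved). Overall, the cross-section is a single solid region. Net area = 250.44 mm².

250.44 mm²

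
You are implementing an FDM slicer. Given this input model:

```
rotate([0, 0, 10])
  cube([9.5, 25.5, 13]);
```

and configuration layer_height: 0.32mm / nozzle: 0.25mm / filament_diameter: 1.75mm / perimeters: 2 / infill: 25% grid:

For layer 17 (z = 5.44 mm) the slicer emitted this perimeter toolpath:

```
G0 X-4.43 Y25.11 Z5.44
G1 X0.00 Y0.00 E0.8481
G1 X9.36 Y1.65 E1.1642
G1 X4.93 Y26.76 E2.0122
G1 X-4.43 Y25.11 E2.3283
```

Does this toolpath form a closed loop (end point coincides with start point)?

yes

Start point (G0): (-4.43, 25.11). End point (last G1): the path returns to the start — closed.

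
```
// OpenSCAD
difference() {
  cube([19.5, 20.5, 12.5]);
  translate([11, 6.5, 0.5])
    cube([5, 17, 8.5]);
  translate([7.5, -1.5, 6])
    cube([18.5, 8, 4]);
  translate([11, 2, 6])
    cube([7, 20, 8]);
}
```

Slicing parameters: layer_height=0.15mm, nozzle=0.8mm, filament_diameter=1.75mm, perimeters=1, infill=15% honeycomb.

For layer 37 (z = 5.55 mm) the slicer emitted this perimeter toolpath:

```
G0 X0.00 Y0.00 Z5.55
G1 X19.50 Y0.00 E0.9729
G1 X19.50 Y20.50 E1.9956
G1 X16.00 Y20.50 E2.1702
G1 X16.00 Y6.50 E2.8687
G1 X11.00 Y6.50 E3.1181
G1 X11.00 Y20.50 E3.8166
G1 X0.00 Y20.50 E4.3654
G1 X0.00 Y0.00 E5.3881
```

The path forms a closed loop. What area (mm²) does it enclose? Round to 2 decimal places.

329.75 mm²

Apply the shoelace formula to the sequence of (X, Y) vertices; enclosed area = 329.75 mm².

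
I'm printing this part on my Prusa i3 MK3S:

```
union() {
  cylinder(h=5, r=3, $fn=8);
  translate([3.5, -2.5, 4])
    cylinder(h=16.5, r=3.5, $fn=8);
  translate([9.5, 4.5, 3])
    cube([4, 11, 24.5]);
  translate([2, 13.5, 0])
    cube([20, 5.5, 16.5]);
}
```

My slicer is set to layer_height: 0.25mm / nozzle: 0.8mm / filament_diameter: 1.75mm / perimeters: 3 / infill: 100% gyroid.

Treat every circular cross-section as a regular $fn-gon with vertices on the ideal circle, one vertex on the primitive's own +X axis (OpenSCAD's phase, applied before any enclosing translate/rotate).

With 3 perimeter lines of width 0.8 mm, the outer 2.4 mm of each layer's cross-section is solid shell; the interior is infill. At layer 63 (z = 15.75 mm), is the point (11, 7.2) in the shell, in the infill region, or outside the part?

shell

At z = 15.75 mm: the cylinder does not reach this height (z outside [0, 5]); the cylinder at (3.5, -2.5): section is a regular 8-gon, circumradius r=3.5; the cube at (9.5, 4.5) (footprint 4×11) is included at this height; the 20×5.5 cube at (2, 13.5) contributes its full rectangle; Combining (union): the regions partially overlap (shared area 8.00 mm²), so overlapping operands fuse into one piece — 2 connected regions. Overall, the cross-section has 2 separate islands. The nearest boundary edge runs (9.50, 4.50)→(9.50, 13.50); distance from the point to it = 1.50 mm. (Shell/infill is judged within the island containing the point — the largest one.) The point is inside the cross-section, 1.50 mm from the nearest boundary — within the 2.4 mm shell band (3 × 0.8).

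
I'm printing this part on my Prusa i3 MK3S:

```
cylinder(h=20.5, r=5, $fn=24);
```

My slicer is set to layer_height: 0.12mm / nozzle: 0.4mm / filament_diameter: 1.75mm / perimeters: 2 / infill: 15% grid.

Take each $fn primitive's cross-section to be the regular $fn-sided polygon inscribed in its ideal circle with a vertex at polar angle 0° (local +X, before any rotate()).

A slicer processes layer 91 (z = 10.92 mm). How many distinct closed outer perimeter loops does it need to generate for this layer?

At z = 10.92 mm: the r=5 cylinder contributes a regular 24-gon of circumradius 5. The result has 1 disconnected region.

1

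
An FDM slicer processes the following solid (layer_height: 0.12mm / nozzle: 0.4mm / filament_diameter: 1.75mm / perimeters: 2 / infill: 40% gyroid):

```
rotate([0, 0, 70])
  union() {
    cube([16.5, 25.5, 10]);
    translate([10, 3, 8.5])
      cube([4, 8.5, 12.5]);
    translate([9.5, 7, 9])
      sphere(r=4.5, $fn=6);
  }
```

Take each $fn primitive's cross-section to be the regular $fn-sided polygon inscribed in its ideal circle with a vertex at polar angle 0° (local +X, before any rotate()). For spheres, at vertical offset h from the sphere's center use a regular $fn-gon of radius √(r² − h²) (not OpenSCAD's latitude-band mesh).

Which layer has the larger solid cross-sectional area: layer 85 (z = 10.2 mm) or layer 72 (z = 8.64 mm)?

layer 72 (z = 8.64 mm)

Layer 85 (z = 10.2): the cube is not intersected at this z (z outside [0, 10]); the 4×8.5 cube at (10, 3) contributes its full rectangle (area 34.00 mm²); the sphere at (9.5, 7): section is a regular 6-gon, circumradius = √(r²−h²) = √(4.5²−1.2²) = 4.337 (area = (6/2)·4.337²·sin(360°/6) = 48.87 mm²); Taking the union: the regions partially overlap — summed areas 82.87 mm² minus the doubly-counted overlap 20.68 mm² gives 62.19 mm² — area = 62.19 mm²; (rotated 70° about Z; rotation is an isometry so areas/perimeters/island counts are preserved). So its area = 62.19 mm². Layer 72 (z = 8.64): the 16.5×25.5 cube contributes its full rectangle (area 420.75 mm²); the cube at (10, 3) is present — its section is the full 4×8.5 rectangle (area 34.00 mm²); the r=4.5 sphere at (9.5, 7) contributes a regular 6-gon of circumradius √(4.5²−0.36²) = 4.486 (area = (6/2)·4.486²·sin(360°/6) = 52.27 mm²); Taking the union: the regions partially overlap — summed areas 507.02 mm² minus the doubly-counted overlap 86.27 mm² gives 420.75 mm² — area = 420.75 mm²; (rotated 70° about Z; rotation is an isometry so areas/perimeters/island counts are preserved). So its area = 420.75 mm². Layer 72 is larger (420.75 vs 62.19 mm²).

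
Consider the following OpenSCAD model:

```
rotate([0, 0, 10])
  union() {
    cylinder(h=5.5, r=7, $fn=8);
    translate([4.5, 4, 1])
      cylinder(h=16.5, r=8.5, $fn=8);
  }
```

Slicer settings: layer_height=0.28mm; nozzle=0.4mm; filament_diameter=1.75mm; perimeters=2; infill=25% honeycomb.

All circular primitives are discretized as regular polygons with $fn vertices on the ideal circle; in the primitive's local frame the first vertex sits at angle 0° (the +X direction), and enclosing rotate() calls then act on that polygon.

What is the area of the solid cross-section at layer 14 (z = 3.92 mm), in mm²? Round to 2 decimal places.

260.02 mm²

At z = 3.92 mm: the r=7 cylinder contributes a regular 8-gon of circumradius 7 (area = (8/2)·7.000²·sin(360°/8) = 138.59 mm²); the r=8.5 cylinder at (4.5, 4) contributes a regular 8-gon of circumradius 8.5 (area = (8/2)·8.500²·sin(360°/8) = 204.35 mm²); Merging all regions: the regions partially overlap — summed areas 342.95 mm² minus the doubly-counted overlap 82.93 mm² gives 260.02 mm² — area = 260.02 mm²; (whole slice rotated 10° about Z — lengths, areas and connectivity unchanged). Overall, the cross-section is a single solid region. Net area = 260.02 mm².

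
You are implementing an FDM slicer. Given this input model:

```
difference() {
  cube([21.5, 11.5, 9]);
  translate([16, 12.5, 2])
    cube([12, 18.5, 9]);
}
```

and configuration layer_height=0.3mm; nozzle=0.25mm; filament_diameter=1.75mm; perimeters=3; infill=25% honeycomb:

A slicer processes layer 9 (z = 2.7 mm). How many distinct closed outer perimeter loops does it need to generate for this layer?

At z = 2.7 mm: the cube (footprint 21.5×11.5) is included at this height; the cube at (16, 12.5) is present — its section is the full 12×18.5 rectangle; Subtracting the remaining from the first: starting from the 21.5×11.5 cube, the 12×18.5 cube at (16, 12.5) misses the remaining region (no effect) — 1 connected region. The result has 1 disconnected region.

1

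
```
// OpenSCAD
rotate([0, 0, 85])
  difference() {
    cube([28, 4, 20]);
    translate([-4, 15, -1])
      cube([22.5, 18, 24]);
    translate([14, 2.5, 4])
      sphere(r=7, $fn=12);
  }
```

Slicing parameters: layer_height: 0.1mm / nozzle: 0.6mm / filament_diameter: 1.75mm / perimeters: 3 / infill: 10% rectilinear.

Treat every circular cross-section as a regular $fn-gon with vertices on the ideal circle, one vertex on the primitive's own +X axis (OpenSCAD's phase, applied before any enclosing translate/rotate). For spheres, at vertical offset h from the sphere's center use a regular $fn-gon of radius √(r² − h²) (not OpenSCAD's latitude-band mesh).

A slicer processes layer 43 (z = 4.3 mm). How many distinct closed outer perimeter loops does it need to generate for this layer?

At z = 4.3 mm: the cube is present — its section is the full 28×4 rectangle; the cube at (-4, 15) is present — its section is the full 22.5×18 rectangle; the sphere at (14, 2.5): section is a regular 12-gon, circumradius = √(r²−h²) = √(7²−0.3²) = 6.994; Subtracting the remaining from the first: starting from the 28×4 cube, the 22.5×18 cube at (-4, 15) misses the remaining region (no effect); the r=7 sphere at (14, 2.5) partially overlaps it — only the 53.67 mm² overlap (of its 146.73 mm²) is removed, clipping the outline — 2 connected regions; (rotated 85° about Z; rotation is an isometry so areas/perimeters/island counts are preserved). The result has 2 disconnected regions.

2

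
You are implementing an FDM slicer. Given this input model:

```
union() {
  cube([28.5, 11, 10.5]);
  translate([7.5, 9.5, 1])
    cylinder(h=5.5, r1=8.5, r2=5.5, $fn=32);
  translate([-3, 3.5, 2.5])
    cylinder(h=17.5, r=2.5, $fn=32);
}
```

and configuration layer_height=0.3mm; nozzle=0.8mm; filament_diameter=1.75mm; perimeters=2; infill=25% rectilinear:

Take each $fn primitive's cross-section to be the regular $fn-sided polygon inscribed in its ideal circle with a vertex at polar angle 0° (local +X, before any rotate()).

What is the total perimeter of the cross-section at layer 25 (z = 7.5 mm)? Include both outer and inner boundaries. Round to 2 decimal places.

94.68 mm

At z = 7.5 mm: the cube is present — its section is the full 28.5×11 rectangle (perimeter 79.00 mm); the cone at (7.5, 9.5) is not intersected at this z (z outside [1, 6.5]); the cylinder at (-3, 3.5): section is a regular 32-gon, circumradius r=2.5 (perimeter = 2·32·2.500·sin(180°/32) = 15.68 mm); Merging all regions: the 2 present regions are separate (no shared area or edge), so areas and boundary lengths simply add and each stays a separate island — boundary = 94.68 mm. Overall, the cross-section has 2 separate islands. Total boundary length (outer) = 94.68 mm.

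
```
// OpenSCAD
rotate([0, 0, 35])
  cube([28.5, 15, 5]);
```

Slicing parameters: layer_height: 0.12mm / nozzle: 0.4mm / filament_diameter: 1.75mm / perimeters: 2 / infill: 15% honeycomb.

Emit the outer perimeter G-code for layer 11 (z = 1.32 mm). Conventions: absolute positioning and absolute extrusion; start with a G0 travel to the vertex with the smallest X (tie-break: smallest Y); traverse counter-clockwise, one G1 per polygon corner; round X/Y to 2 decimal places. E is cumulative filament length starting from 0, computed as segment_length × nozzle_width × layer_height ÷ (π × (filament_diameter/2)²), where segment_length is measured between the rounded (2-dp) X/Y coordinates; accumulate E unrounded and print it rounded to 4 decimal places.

At z = 1.32 mm: the 28.5×15 cube contributes its full rectangle; (rotated 35° about Z; rotation is an isometry so areas/perimeters/island counts are preserved). The outline is a single polygon with 4 vertices. Extrusion per mm of travel: 0.4 × 0.12 / (π × 0.875²) = 0.019956. Accumulating E over each segment gives final E = 1.7361.

G0 X-8.60 Y12.29 Z1.32
G1 X0.00 Y0.00 E0.2993
G1 X23.35 Y16.35 E0.8682
G1 X14.74 Y28.63 E1.1675
G1 X-8.60 Y12.29 E1.7361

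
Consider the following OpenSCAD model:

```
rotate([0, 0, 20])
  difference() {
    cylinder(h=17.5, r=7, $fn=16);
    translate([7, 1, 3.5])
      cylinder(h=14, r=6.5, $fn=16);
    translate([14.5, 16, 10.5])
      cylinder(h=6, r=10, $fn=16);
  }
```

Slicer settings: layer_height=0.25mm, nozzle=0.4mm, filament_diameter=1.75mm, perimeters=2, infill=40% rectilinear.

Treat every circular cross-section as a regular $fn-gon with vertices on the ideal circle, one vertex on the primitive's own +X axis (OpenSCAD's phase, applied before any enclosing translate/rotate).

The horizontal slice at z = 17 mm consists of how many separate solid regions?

At z = 17 mm: the cylinder: section is a regular 16-gon, circumradius r=7; the r=6.5 cylinder at (7, 1) contributes a regular 16-gon of circumradius 6.5; the cylinder at (14.5, 16) does not reach this height (z outside [10.5, 16.5]); After the difference (first − rest): starting from the r=7 cylinder, the r=6.5 cylinder at (7, 1) partially overlaps it — only the 49.83 mm² overlap (of its 129.35 mm²) is removed, clipping the outline — 1 connected region; (rotated 20° about Z; rotation is an isometry so areas/perimeters/island counts are preserved). The result has 1 disconnected region.

1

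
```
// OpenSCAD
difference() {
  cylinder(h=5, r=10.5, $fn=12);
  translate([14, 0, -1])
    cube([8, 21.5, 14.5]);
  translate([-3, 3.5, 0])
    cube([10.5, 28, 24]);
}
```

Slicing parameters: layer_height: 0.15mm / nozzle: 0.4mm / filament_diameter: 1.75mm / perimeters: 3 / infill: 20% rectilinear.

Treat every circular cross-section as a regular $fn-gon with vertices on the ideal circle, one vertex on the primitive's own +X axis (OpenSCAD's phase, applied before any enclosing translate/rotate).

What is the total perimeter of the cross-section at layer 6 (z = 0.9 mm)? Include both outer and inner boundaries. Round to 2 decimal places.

73.54 mm

At z = 0.9 mm: the r=10.5 cylinder contributes a regular 12-gon of circumradius 10.5 (perimeter = 2·12·10.500·sin(180°/12) = 65.22 mm); the cube at (14, 0) is present — its section is the full 8×21.5 rectangle (perimeter 59.00 mm); the 10.5×28 cube at (-3, 3.5) contributes its full rectangle (perimeter 77.00 mm); After the difference (first − rest): starting from the r=10.5 cylinder, the 8×21.5 cube at (14, 0) misses the remaining region (no effect); the 10.5×28 cube at (-3, 3.5) partially overlaps it — only the 62.91 mm² overlap (of its 294.00 mm²) is removed, clipping the outline — boundary = 73.54 mm. Overall, the cross-section is a single solid region. Total boundary length (outer) = 73.54 mm.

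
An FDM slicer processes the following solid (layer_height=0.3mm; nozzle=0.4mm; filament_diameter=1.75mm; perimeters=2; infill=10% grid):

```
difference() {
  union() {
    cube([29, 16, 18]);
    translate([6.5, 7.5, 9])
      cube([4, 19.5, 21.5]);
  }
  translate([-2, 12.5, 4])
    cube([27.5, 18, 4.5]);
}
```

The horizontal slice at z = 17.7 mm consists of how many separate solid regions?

1

At z = 17.7 mm: the cube is present — its section is the full 29×16 rectangle; the 4×19.5 cube at (6.5, 7.5) contributes its full rectangle; Merging all regions: the regions partially overlap (shared area 34.00 mm²), so overlapping operands fuse into one piece — 1 connected region; the cube at (-2, 12.5) is not intersected at this z (z outside [4, 8.5]); After the difference (first − rest): none of the subtracted shapes is present at this height, so that combined region is unchanged — 1 connected region. The result has 1 disconnected region.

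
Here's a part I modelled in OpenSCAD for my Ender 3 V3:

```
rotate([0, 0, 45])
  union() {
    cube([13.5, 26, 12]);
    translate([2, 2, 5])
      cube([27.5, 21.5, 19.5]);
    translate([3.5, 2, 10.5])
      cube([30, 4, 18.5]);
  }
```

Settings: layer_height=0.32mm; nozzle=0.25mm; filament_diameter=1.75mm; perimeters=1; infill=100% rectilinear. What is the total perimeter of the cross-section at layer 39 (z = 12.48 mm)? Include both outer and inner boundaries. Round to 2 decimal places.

106.00 mm

At z = 12.48 mm: the cube does not reach this height (z outside [0, 12]); the 27.5×21.5 cube at (2, 2) contributes its full rectangle (perimeter 98.00 mm); the 30×4 cube at (3.5, 2) contributes its full rectangle (perimeter 68.00 mm); Combining (union): the regions partially overlap (shared area 104.00 mm²), so the edge portions inside another operand are dropped and the merged outline is re-measured after clipping — boundary = 106.00 mm; (whole slice rotated 45° about Z — lengths, areas and connectivity unchanged). Overall, the cross-section is a single solid region. Total boundary length (outer) = 106.00 mm.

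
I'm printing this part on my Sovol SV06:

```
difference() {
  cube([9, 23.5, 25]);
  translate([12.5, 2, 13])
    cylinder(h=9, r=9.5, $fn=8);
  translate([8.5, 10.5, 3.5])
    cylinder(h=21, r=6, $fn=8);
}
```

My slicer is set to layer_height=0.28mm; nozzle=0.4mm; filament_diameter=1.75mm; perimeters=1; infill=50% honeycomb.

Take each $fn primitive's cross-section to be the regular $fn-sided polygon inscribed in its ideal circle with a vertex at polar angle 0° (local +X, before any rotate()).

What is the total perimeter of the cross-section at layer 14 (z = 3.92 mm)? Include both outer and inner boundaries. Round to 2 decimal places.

At z = 3.92 mm: the 9×23.5 cube contributes its full rectangle (perimeter 65.00 mm); the cylinder at (12.5, 2) is not intersected at this z (z outside [13, 22]); the cylinder at (8.5, 10.5): section is a regular 8-gon, circumradius r=6 (perimeter = 2·8·6.000·sin(180°/8) = 36.74 mm); After the difference (first − rest): starting from the 9×23.5 cube, the r=6 cylinder at (8.5, 10.5) partially overlaps it — only the 56.81 mm² overlap (of its 101.82 mm²) is removed, clipping the outline — boundary = 72.87 mm. Overall, the cross-section is a single solid region. Total boundary length (outer) = 72.87 mm.

72.87 mm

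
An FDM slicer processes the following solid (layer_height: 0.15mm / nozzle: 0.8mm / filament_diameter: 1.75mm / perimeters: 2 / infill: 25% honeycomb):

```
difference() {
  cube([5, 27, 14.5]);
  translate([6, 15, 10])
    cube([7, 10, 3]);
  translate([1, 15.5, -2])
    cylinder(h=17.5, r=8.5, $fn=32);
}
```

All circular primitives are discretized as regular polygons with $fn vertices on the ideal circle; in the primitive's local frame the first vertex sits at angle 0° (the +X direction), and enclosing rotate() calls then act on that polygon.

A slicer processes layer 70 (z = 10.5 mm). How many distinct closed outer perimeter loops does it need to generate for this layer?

2

At z = 10.5 mm: the cube (footprint 5×27) is included at this height; the cube at (6, 15) is present — its section is the full 7×10 rectangle; the cylinder at (1, 15.5): section is a regular 32-gon, circumradius r=8.5; After the difference (first − rest): starting from the 5×27 cube, the 7×10 cube at (6, 15) misses the remaining region (no effect); the r=8.5 cylinder at (1, 15.5) partially overlaps it — only the 82.07 mm² overlap (of its 225.52 mm²) is removed, clipping the outline — 2 connected regions. The result has 2 disconnected regions.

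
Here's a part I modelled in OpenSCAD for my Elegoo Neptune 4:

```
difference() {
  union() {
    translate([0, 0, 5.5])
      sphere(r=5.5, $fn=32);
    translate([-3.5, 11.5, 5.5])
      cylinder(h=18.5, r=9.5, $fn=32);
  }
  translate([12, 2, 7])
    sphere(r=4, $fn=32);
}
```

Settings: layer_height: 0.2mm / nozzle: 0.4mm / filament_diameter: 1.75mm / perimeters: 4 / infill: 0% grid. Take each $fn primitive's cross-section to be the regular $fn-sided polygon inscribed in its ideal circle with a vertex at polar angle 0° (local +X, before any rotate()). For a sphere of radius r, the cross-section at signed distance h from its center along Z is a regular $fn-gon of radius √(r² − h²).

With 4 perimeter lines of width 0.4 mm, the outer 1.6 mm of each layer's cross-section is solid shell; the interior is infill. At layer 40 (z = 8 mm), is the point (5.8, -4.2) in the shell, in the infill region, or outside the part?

outside

At z = 8 mm: the sphere: section is a regular 32-gon, circumradius = √(r²−h²) = √(5.5²−2.5²) = 4.899; the cylinder at (-3.5, 11.5): section is a regular 32-gon, circumradius r=9.5; Taking the union: the regions partially overlap (shared area 11.59 mm²), so overlapping operands fuse into one piece — 1 connected region; the sphere at (12, 2): section is a regular 32-gon, circumradius = √(r²−h²) = √(4²−1²) = 3.873; Taking the first minus the rest: starting from that combined region, the r=4 sphere at (12, 2) misses the remaining region (no effect) — 1 connected region. Overall, the cross-section is a single solid region. The nearest boundary edge runs (4.07, -2.72)→(3.46, -3.46); distance from the point to it = 2.27 mm. The point is not inside any of the regions above, so it lies outside the cross-section (2.27 mm from the nearest boundary).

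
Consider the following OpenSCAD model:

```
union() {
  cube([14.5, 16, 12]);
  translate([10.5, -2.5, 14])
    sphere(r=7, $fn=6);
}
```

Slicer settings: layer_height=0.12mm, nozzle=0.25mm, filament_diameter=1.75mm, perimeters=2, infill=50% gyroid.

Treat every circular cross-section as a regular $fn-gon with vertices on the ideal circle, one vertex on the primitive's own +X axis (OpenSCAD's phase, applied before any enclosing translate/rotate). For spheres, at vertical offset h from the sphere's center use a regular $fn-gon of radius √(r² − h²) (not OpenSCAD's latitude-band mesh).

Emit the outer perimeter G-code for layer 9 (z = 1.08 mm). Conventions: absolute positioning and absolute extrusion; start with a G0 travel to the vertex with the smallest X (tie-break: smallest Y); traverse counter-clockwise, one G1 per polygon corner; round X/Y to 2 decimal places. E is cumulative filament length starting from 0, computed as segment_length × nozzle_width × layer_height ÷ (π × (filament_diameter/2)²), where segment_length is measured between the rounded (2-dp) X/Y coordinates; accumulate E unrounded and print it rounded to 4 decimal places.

At z = 1.08 mm: the 14.5×16 cube contributes its full rectangle; the sphere at (10.5, -2.5) is absent (|z−center|=12.920 > r=7); Merging all regions: only the 14.5×16 cube is present, so the union is just that shape — 1 connected region. The outline is a single polygon with 4 vertices. Extrusion per mm of travel: 0.25 × 0.12 / (π × 0.875²) = 0.012473. Accumulating E over each segment gives final E = 0.7608.

G0 X0.00 Y0.00 Z1.08
G1 X14.50 Y0.00 E0.1809
G1 X14.50 Y16.00 E0.3804
G1 X0.00 Y16.00 E0.5613
G1 X0.00 Y0.00 E0.7608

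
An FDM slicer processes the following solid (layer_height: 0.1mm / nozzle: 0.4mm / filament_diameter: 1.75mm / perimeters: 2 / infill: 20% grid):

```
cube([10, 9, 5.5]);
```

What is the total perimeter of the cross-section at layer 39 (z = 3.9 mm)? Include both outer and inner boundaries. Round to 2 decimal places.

At z = 3.9 mm: the 10×9 cube contributes its full rectangle (perimeter 38.00 mm). Overall, the cross-section is a single solid region. Total boundary length (outer) = 38.00 mm.

38.00 mm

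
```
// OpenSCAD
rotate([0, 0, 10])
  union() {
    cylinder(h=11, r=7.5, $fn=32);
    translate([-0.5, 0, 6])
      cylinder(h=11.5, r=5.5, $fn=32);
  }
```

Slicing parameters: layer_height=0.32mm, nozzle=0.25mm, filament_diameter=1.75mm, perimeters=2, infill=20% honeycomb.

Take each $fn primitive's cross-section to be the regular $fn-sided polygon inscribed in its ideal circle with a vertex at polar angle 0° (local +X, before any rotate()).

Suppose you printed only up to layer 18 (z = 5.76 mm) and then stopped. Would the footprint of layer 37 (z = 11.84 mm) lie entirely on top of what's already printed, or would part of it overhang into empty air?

Compare the two slices. At z = 5.76: the r=7.5 cylinder contributes a regular 32-gon of circumradius 7.5 (area = (32/2)·7.500²·sin(360°/32) = 175.58 mm²); the cylinder at (-0.5, 0) does not reach this height (z outside [6, 17.5]); Combining (union): only the r=7.5 cylinder is present, so the union is just that shape — area = 175.58 mm²; (whole slice rotated 10° about Z — lengths, areas and connectivity unchanged). At z = 11.84: the cylinder is not intersected at this z (z outside [0, 11]); the r=5.5 cylinder at (-0.5, 0) gives a regular 32-gon of circumradius 5.5 (constant along its height) (area = (32/2)·5.500²·sin(360°/32) = 94.42 mm²); Combining (union): only the r=5.5 cylinder at (-0.5, 0) is present, so the union is just that shape — area = 94.42 mm²; (rotated 10° about Z; rotation is an isometry so areas/perimeters/island counts are preserved). Checking containment: the cross-section at z = 11.84 is a subset of the cross-section at z = 5.76.

entirely on top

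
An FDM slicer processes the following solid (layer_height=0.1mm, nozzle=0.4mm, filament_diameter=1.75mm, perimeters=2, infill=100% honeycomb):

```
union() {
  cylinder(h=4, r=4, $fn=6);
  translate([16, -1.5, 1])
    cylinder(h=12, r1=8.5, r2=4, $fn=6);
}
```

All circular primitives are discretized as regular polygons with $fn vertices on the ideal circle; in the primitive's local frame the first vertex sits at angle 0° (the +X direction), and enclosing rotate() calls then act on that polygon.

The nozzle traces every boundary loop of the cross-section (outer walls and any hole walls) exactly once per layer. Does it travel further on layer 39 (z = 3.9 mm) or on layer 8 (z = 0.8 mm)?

layer 39 (z = 3.9 mm)

Layer 39 (z = 3.9): the r=4 cylinder gives a regular 6-gon of circumradius 4 (constant along its height) (perimeter = 2·6·4.000·sin(180°/6) = 24.00 mm); the cone at (16, -1.5) contributes a regular 6-gon of circumradius 7.412 (interpolated between r1=8.5 and r2=4 at t=0.242) (perimeter = 2·6·7.412·sin(180°/6) = 44.47 mm); Combining (union): the 2 present regions are separate (no shared area or edge), so areas and boundary lengths simply add and each stays a separate island — boundary = 68.47 mm. So its perimeter = 68.47 mm. Layer 8 (z = 0.8): the r=4 cylinder contributes a regular 6-gon of circumradius 4 (perimeter = 2·6·4.000·sin(180°/6) = 24.00 mm); the cone at (16, -1.5) is absent (z outside [1, 13]); Combining (union): only the r=4 cylinder is present, so the union is just that shape — boundary = 24.00 mm. So its perimeter = 24.00 mm. Layer 39 is larger (68.47 vs 24.00 mm).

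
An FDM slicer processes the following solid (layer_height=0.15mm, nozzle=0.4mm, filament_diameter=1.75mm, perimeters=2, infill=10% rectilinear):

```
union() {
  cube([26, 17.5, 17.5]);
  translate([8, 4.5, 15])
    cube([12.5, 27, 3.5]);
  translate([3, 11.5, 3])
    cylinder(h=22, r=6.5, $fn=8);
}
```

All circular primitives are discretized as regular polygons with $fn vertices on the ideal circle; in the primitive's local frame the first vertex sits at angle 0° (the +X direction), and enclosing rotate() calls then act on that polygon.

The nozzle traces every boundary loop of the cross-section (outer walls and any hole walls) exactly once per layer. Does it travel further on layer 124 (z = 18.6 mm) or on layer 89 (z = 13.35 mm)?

Layer 124 (z = 18.6): the cube does not reach this height (z outside [0, 17.5]); the cube at (8, 4.5) is absent (z outside [15, 18.5]); the cylinder at (3, 11.5): section is a regular 8-gon, circumradius r=6.5 (perimeter = 2·8·6.500·sin(180°/8) = 39.80 mm); Merging all regions: only the r=6.5 cylinder at (3, 11.5) is present, so the union is just that shape — boundary = 39.80 mm. So its perimeter = 39.80 mm. Layer 89 (z = 13.35): the cube is present — its section is the full 26×17.5 rectangle (perimeter 87.00 mm); the cube at (8, 4.5) is not intersected at this z (z outside [15, 18.5]); the cylinder at (3, 11.5): section is a regular 8-gon, circumradius r=6.5 (perimeter = 2·8·6.500·sin(180°/8) = 39.80 mm); Combining (union): the regions partially overlap (shared area 94.42 mm²), so the edge portions inside another operand are dropped and the merged outline is re-measured after clipping — boundary = 90.09 mm. So its perimeter = 90.09 mm. Layer 89 is larger (90.09 vs 39.80 mm).

layer 89 (z = 13.35 mm)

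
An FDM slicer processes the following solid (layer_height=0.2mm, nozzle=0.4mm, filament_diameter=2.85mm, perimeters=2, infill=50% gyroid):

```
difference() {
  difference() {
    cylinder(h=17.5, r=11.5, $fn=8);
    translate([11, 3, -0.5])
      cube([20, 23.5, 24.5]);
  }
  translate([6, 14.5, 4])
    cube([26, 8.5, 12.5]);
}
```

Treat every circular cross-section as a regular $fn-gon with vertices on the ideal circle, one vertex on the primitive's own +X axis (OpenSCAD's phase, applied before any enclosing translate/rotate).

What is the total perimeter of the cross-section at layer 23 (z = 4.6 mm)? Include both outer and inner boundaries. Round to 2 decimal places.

70.41 mm

At z = 4.6 mm: the cylinder: section is a regular 8-gon, circumradius r=11.5 (perimeter = 2·8·11.500·sin(180°/8) = 70.41 mm); the cube at (11, 3) is present — its section is the full 20×23.5 rectangle (perimeter 87.00 mm); Taking the first minus the rest: starting from the r=11.5 cylinder, the 20×23.5 cube at (11, 3) misses the remaining region (no effect) — boundary = 70.41 mm; the 26×8.5 cube at (6, 14.5) contributes its full rectangle (perimeter 69.00 mm); Taking the first minus the rest: starting from the result so far, the 26×8.5 cube at (6, 14.5) misses the remaining region (no effect) — boundary = 70.41 mm. Overall, the cross-section is a single solid region. Total boundary length (outer) = 70.41 mm.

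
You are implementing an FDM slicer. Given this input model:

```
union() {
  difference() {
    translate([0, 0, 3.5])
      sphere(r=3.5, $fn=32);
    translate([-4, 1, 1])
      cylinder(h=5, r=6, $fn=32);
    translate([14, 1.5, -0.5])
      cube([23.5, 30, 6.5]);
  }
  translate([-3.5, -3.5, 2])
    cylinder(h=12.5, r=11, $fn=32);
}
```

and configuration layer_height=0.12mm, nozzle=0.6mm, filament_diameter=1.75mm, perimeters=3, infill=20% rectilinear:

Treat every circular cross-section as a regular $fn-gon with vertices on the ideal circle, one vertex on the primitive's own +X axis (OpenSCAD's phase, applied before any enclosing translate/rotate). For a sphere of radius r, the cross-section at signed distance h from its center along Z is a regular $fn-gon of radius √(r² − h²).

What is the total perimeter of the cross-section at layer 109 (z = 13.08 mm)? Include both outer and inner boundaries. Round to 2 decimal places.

69.00 mm

At z = 13.08 mm: the sphere is absent (|z−center|=9.580 > r=3.5); the cylinder at (-4, 1) does not reach this height (z outside [1, 6]); the cube at (14, 1.5) does not reach this height (z outside [-0.5, 6]); After the difference (first − rest): the first operand is absent here, so nothing remains; the r=11 cylinder at (-3.5, -3.5) contributes a regular 32-gon of circumradius 11 (perimeter = 2·32·11.000·sin(180°/32) = 69.00 mm); Merging all regions: only the r=11 cylinder at (-3.5, -3.5) is present, so the union is just that shape — boundary = 69.00 mm. Overall, the cross-section is a single solid region. Total boundary length (outer) = 69.00 mm.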